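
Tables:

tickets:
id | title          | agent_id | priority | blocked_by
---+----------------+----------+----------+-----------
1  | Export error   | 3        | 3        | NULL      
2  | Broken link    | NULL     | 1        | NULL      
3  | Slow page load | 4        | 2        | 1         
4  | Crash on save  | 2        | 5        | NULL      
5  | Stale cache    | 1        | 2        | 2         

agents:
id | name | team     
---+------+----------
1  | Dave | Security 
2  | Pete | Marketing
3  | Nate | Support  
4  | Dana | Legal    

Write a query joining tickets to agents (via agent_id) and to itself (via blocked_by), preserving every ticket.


Two LEFT JOINs from the same base table tickets: one to agents via agent_id, one to tickets itself via blocked_by. Both are LEFT so every ticket is preserved.
Match against agents:
  - ticket 1 (Export error): agent_id=3 -> matches Nate
  - ticket 2 (Broken link): agent_id=NULL, no match -> kept with NULL
  - ticket 3 (Slow page load): agent_id=4 -> matches Dana
  - ticket 4 (Crash on save): agent_id=2 -> matches Pete
  - ticket 5 (Stale cache): agent_id=1 -> matches Dave
Match against tickets (self):
  - ticket 1 (Export error): blocked_by=NULL -> NULL
  - ticket 2 (Broken link): blocked_by=NULL -> NULL
  - ticket 3 (Slow page load): blocked_by=1 -> Export error
  - ticket 4 (Crash on save): blocked_by=NULL -> NULL
  - ticket 5 (Stale cache): blocked_by=2 -> Broken link

SQL:
SELECT a.title, b.name AS agent, c.title AS blocked_by
FROM tickets a
LEFT JOIN agents b ON a.agent_id = b.id
LEFT JOIN tickets c ON a.blocked_by = c.id

Result:
title          | agent | blocked_by  
---------------+-------+-------------
Export error   | Nate  | NULL        
Broken link    | NULL  | NULL        
Slow page load | Dana  | Export error
Crash on save  | Pete  | NULL        
Stale cache    | Dave  | Broken link 


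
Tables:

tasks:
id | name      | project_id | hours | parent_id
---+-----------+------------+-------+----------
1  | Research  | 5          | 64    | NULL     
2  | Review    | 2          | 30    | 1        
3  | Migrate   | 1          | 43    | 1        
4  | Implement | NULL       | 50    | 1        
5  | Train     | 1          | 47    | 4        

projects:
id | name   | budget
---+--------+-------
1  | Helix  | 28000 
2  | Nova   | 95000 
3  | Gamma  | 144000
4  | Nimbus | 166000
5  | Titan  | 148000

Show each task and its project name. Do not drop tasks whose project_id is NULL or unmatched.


LEFT JOIN keeps every row from tasks (the left table); where project_id has no match in projects, the project columns become NULL. Walk through each task:
  - task 1 (Research): project_id=5 -> matches Titan
  - task 2 (Review): project_id=2 -> matches Nova
  - task 3 (Migrate): project_id=1 -> matches Helix
  - task 4 (Implement): project_id=NULL, no match -> kept with NULL
  - task 5 (Train): project_id=1 -> matches Helix
All 5 rows appear; 1 has NULL project.

SQL:
SELECT a.name, b.name AS project
FROM tasks a
LEFT JOIN projects b ON a.project_id = b.id

Result:
name      | project
----------+--------
Research  | Titan  
Review    | Nova   
Migrate   | Helix  
Implement | NULL   
Train     | Helix  


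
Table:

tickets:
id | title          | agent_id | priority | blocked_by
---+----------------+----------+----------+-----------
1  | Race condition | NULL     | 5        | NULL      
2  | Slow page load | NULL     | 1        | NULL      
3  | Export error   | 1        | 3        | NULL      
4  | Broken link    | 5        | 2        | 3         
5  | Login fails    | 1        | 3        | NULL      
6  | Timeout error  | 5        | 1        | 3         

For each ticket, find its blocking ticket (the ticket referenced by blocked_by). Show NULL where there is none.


This is a self-join: tickets is joined to a second copy of itself, matching each row's blocked_by to another row's id. Use LEFT JOIN so rows with blocked_by=NULL are kept.
  - ticket 1 (Race condition): blocked_by=NULL -> NULL
  - ticket 2 (Slow page load): blocked_by=NULL -> NULL
  - ticket 3 (Export error): blocked_by=NULL -> NULL
  - ticket 4 (Broken link): blocked_by=3 -> Export error
  - ticket 5 (Login fails): blocked_by=NULL -> NULL
  - ticket 6 (Timeout error): blocked_by=3 -> Export error

SQL:
SELECT a.title AS item, b.title AS blocked_by
FROM tickets a
LEFT JOIN tickets b ON a.blocked_by = b.id

Result:
item           | blocked_by  
---------------+-------------
Race condition | NULL        
Slow page load | NULL        
Export error   | NULL        
Broken link    | Export error
Login fails    | NULL        
Timeout error  | Export error


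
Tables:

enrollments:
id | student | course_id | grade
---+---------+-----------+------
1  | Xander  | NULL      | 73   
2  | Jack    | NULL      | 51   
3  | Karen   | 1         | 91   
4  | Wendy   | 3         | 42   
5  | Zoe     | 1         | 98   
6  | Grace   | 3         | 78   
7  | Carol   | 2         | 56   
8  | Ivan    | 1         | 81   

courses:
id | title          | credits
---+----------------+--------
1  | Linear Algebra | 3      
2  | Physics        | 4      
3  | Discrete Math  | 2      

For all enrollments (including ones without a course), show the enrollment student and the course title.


LEFT JOIN keeps every row from enrollments (the left table); where course_id has no match in courses, the course columns become NULL. Walk through each enrollment:
  - enrollment 1 (Xander): course_id=NULL, no match -> kept with NULL
  - enrollment 2 (Jack): course_id=NULL, no match -> kept with NULL
  - enrollment 3 (Karen): course_id=1 -> matches Linear Algebra
  - enrollment 4 (Wendy): course_id=3 -> matches Discrete Math
  - enrollment 5 (Zoe): course_id=1 -> matches Linear Algebra
  - enrollment 6 (Grace): course_id=3 -> matches Discrete Math
  - enrollment 7 (Carol): course_id=2 -> matches Physics
  - enrollment 8 (Ivan): course_id=1 -> matches Linear Algebra
All 8 rows appear; 2 have NULL course.

SQL:
SELECT a.student, b.title AS course
FROM enrollments a
LEFT JOIN courses b ON a.course_id = b.id

Result:
student | course        
--------+---------------
Xander  | NULL          
Jack    | NULL          
Karen   | Linear Algebra
Wendy   | Discrete Math 
Zoe     | Linear Algebra
Grace   | Discrete Math 
Carol   | Physics       
Ivan    | Linear Algebra


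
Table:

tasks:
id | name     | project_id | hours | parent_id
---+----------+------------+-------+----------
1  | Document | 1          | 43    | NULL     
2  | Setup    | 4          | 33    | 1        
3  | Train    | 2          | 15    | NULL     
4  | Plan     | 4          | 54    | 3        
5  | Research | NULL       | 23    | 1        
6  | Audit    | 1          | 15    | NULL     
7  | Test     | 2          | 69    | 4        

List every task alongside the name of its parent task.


This is a self-join: tasks is joined to a second copy of itself, matching each row's parent_id to another row's id. Use LEFT JOIN so rows with parent_id=NULL are kept.
  - task 1 (Document): parent_id=NULL -> NULL
  - task 2 (Setup): parent_id=1 -> Document
  - task 3 (Train): parent_id=NULL -> NULL
  - task 4 (Plan): parent_id=3 -> Train
  - task 5 (Research): parent_id=1 -> Document
  - task 6 (Audit): parent_id=NULL -> NULL
  - task 7 (Test): parent_id=4 -> Plan

SQL:
SELECT a.name AS item, b.name AS parent
FROM tasks a
LEFT JOIN tasks b ON a.parent_id = b.id

Result:
item     | parent  
---------+---------
Document | NULL    
Setup    | Document
Train    | NULL    
Plan     | Train   
Research | Document
Audit    | NULL    
Test     | Plan    


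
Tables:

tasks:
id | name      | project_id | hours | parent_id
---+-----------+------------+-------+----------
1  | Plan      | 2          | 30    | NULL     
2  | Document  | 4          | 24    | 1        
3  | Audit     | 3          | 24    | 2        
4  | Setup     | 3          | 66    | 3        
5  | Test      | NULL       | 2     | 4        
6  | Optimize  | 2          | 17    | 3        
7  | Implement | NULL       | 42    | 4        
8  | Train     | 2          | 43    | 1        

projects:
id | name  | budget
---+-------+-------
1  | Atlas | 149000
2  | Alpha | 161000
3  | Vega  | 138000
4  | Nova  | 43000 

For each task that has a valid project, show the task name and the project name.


INNER JOIN keeps only tasks rows whose project_id matches an id in projects. Walk through each task:
  - task 1 (Plan): project_id=2 -> matches Alpha
  - task 2 (Document): project_id=4 -> matches Nova
  - task 3 (Audit): project_id=3 -> matches Vega
  - task 4 (Setup): project_id=3 -> matches Vega
  - task 5 (Test): project_id=NULL, no match -> dropped
  - task 6 (Optimize): project_id=2 -> matches Alpha
  - task 7 (Implement): project_id=NULL, no match -> dropped
  - task 8 (Train): project_id=2 -> matches Alpha
So 2 of 8 rows are dropped.

SQL:
SELECT a.name, b.name AS project
FROM tasks a
INNER JOIN projects b ON a.project_id = b.id

Result:
name     | project
---------+--------
Plan     | Alpha  
Document | Nova   
Audit    | Vega   
Setup    | Vega   
Optimize | Alpha  
Train    | Alpha  


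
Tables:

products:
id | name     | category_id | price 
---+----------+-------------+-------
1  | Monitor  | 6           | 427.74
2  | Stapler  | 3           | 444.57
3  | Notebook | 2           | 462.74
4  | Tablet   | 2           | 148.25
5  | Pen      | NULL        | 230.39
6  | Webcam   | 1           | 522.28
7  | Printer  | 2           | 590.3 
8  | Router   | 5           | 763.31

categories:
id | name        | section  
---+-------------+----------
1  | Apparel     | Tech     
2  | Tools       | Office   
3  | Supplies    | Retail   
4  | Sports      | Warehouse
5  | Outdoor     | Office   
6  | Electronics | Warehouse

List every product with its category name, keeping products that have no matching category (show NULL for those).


LEFT JOIN keeps every row from products (the left table); where category_id has no match in categories, the category columns become NULL. Walk through each product:
  - product 1 (Monitor): category_id=6 -> matches Electronics
  - product 2 (Stapler): category_id=3 -> matches Supplies
  - product 3 (Notebook): category_id=2 -> matches Tools
  - product 4 (Tablet): category_id=2 -> matches Tools
  - product 5 (Pen): category_id=NULL, no match -> kept with NULL
  - product 6 (Webcam): category_id=1 -> matches Apparel
  - product 7 (Printer): category_id=2 -> matches Tools
  - product 8 (Router): category_id=5 -> matches Outdoor
All 8 rows appear; 1 has NULL category.

SQL:
SELECT a.name, b.name AS category
FROM products a
LEFT JOIN categories b ON a.category_id = b.id

Result:
name     | category   
---------+------------
Monitor  | Electronics
Stapler  | Supplies   
Notebook | Tools      
Tablet   | Tools      
Pen      | NULL       
Webcam   | Apparel    
Printer  | Tools      
Router   | Outdoor    


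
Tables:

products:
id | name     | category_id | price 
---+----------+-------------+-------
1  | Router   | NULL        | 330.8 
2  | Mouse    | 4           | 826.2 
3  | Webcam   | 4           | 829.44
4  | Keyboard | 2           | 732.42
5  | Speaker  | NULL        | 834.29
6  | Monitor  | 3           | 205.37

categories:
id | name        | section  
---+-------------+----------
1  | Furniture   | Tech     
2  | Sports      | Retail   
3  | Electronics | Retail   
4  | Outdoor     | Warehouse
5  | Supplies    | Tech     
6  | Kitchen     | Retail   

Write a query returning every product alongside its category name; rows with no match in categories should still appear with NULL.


LEFT JOIN keeps every row from products (the left table); where category_id has no match in categories, the category columns become NULL. Walk through each product:
  - product 1 (Router): category_id=NULL, no match -> kept with NULL
  - product 2 (Mouse): category_id=4 -> matches Outdoor
  - product 3 (Webcam): category_id=4 -> matches Outdoor
  - product 4 (Keyboard): category_id=2 -> matches Sports
  - product 5 (Speaker): category_id=NULL, no match -> kept with NULL
  - product 6 (Monitor): category_id=3 -> matches Electronics
All 6 rows appear; 2 have NULL category.

SQL:
SELECT a.name, b.name AS category
FROM products a
LEFT JOIN categories b ON a.category_id = b.id

Result:
name     | category   
---------+------------
Router   | NULL       
Mouse    | Outdoor    
Webcam   | Outdoor    
Keyboard | Sports     
Speaker  | NULL       
Monitor  | Electronics


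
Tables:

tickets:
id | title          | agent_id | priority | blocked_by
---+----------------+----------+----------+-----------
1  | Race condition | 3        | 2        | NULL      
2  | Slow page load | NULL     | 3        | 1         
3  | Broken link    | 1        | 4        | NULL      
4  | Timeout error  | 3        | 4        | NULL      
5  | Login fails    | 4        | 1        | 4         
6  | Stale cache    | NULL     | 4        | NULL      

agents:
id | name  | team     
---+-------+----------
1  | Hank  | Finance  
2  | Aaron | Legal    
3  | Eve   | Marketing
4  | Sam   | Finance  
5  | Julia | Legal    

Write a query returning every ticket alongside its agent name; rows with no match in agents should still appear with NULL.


LEFT JOIN keeps every row from tickets (the left table); where agent_id has no match in agents, the agent columns become NULL. Walk through each ticket:
  - ticket 1 (Race condition): agent_id=3 -> matches Eve
  - ticket 2 (Slow page load): agent_id=NULL, no match -> kept with NULL
  - ticket 3 (Broken link): agent_id=1 -> matches Hank
  - ticket 4 (Timeout error): agent_id=3 -> matches Eve
  - ticket 5 (Login fails): agent_id=4 -> matches Sam
  - ticket 6 (Stale cache): agent_id=NULL, no match -> kept with NULL
All 6 rows appear; 2 have NULL agent.

SQL:
SELECT a.title, b.name AS agent
FROM tickets a
LEFT JOIN agents b ON a.agent_id = b.id

Result:
title          | agent
---------------+------
Race condition | Eve  
Slow page load | NULL 
Broken link    | Hank 
Timeout error  | Eve  
Login fails    | Sam  
Stale cache    | NULL 


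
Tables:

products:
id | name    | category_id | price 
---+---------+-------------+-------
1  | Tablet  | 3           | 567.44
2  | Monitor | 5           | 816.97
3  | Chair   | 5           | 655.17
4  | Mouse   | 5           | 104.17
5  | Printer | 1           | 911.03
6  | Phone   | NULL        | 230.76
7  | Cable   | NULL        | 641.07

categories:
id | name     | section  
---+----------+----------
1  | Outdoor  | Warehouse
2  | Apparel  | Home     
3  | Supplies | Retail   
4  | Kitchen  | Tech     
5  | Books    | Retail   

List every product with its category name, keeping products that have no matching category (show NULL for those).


LEFT JOIN keeps every row from products (the left table); where category_id has no match in categories, the category columns become NULL. Walk through each product:
  - product 1 (Tablet): category_id=3 -> matches Supplies
  - product 2 (Monitor): category_id=5 -> matches Books
  - product 3 (Chair): category_id=5 -> matches Books
  - product 4 (Mouse): category_id=5 -> matches Books
  - product 5 (Printer): category_id=1 -> matches Outdoor
  - product 6 (Phone): category_id=NULL, no match -> kept with NULL
  - product 7 (Cable): category_id=NULL, no match -> kept with NULL
All 7 rows appear; 2 have NULL category.

SQL:
SELECT a.name, b.name AS category
FROM products a
LEFT JOIN categories b ON a.category_id = b.id

Result:
name    | category
--------+---------
Tablet  | Supplies
Monitor | Books   
Chair   | Books   
Mouse   | Books   
Printer | Outdoor 
Phone   | NULL    
Cable   | NULL    


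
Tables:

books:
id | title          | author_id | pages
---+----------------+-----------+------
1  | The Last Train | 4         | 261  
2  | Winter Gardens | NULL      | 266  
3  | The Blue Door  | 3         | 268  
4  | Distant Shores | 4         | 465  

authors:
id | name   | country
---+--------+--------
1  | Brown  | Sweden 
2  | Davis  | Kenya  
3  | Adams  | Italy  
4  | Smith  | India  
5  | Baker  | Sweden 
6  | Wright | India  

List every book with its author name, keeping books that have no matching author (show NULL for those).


LEFT JOIN keeps every row from books (the left table); where author_id has no match in authors, the author columns become NULL. Walk through each book:
  - book 1 (The Last Train): author_id=4 -> matches Smith
  - book 2 (Winter Gardens): author_id=NULL, no match -> kept with NULL
  - book 3 (The Blue Door): author_id=3 -> matches Adams
  - book 4 (Distant Shores): author_id=4 -> matches Smith
All 4 rows appear; 1 has NULL author.

SQL:
SELECT a.title, b.name AS author
FROM books a
LEFT JOIN authors b ON a.author_id = b.id

Result:
title          | author
---------------+-------
The Last Train | Smith 
Winter Gardens | NULL  
The Blue Door  | Adams 
Distant Shores | Smith 


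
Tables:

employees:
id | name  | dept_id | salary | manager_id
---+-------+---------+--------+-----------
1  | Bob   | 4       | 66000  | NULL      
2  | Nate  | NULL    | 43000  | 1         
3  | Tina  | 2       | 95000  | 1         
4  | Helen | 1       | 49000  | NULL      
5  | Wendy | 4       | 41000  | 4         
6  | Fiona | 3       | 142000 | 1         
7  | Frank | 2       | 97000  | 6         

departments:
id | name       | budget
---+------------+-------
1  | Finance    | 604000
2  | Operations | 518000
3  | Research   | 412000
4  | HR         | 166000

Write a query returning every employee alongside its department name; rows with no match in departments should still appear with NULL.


LEFT JOIN keeps every row from employees (the left table); where dept_id has no match in departments, the department columns become NULL. Walk through each employee:
  - employee 1 (Bob): dept_id=4 -> matches HR
  - employee 2 (Nate): dept_id=NULL, no match -> kept with NULL
  - employee 3 (Tina): dept_id=2 -> matches Operations
  - employee 4 (Helen): dept_id=1 -> matches Finance
  - employee 5 (Wendy): dept_id=4 -> matches HR
  - employee 6 (Fiona): dept_id=3 -> matches Research
  - employee 7 (Frank): dept_id=2 -> matches Operations
All 7 rows appear; 1 has NULL department.

SQL:
SELECT a.name, b.name AS department
FROM employees a
LEFT JOIN departments b ON a.dept_id = b.id

Result:
name  | department
------+-----------
Bob   | HR        
Nate  | NULL      
Tina  | Operations
Helen | Finance   
Wendy | HR        
Fiona | Research  
Frank | Operations


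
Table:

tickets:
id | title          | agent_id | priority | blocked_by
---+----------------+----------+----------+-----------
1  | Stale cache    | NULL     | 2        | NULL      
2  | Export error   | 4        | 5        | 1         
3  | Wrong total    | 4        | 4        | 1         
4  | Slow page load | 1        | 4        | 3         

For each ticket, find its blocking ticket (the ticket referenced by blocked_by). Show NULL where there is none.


This is a self-join: tickets is joined to a second copy of itself, matching each row's blocked_by to another row's id. Use LEFT JOIN so rows with blocked_by=NULL are kept.
  - ticket 1 (Stale cache): blocked_by=NULL -> NULL
  - ticket 2 (Export error): blocked_by=1 -> Stale cache
  - ticket 3 (Wrong total): blocked_by=1 -> Stale cache
  - ticket 4 (Slow page load): blocked_by=3 -> Wrong total

SQL:
SELECT a.title AS item, b.title AS blocked_by
FROM tickets a
LEFT JOIN tickets b ON a.blocked_by = b.id

Result:
item           | blocked_by 
---------------+------------
Stale cache    | NULL       
Export error   | Stale cache
Wrong total    | Stale cache
Slow page load | Wrong total


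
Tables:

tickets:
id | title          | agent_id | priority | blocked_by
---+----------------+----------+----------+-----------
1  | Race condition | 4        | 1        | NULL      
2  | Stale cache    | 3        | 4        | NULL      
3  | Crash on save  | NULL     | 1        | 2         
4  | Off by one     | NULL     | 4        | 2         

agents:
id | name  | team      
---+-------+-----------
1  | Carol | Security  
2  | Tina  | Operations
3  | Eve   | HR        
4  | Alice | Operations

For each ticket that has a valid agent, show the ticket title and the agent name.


INNER JOIN keeps only tickets rows whose agent_id matches an id in agents. Walk through each ticket:
  - ticket 1 (Race condition): agent_id=4 -> matches Alice
  - ticket 2 (Stale cache): agent_id=3 -> matches Eve
  - ticket 3 (Crash on save): agent_id=NULL, no match -> dropped
  - ticket 4 (Off by one): agent_id=NULL, no match -> dropped
So 2 of 4 rows are dropped.

SQL:
SELECT a.title, b.name AS agent
FROM tickets a
INNER JOIN agents b ON a.agent_id = b.id

Result:
title          | agent
---------------+------
Race condition | Alice
Stale cache    | Eve  


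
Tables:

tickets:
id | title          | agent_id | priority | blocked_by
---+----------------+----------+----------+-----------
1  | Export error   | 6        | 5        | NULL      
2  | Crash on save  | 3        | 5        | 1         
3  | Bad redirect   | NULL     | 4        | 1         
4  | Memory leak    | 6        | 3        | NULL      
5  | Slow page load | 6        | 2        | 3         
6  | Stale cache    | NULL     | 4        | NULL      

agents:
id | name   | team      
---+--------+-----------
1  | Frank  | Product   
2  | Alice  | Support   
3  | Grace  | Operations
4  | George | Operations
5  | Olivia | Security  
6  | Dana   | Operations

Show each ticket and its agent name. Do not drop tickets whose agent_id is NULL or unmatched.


LEFT JOIN keeps every row from tickets (the left table); where agent_id has no match in agents, the agent columns become NULL. Walk through each ticket:
  - ticket 1 (Export error): agent_id=6 -> matches Dana
  - ticket 2 (Crash on save): agent_id=3 -> matches Grace
  - ticket 3 (Bad redirect): agent_id=NULL, no match -> kept with NULL
  - ticket 4 (Memory leak): agent_id=6 -> matches Dana
  - ticket 5 (Slow page load): agent_id=6 -> matches Dana
  - ticket 6 (Stale cache): agent_id=NULL, no match -> kept with NULL
All 6 rows appear; 2 have NULL agent.

SQL:
SELECT a.title, b.name AS agent
FROM tickets a
LEFT JOIN agents b ON a.agent_id = b.id

Result:
title          | agent
---------------+------
Export error   | Dana 
Crash on save  | Grace
Bad redirect   | NULL 
Memory leak    | Dana 
Slow page load | Dana 
Stale cache    | NULL 


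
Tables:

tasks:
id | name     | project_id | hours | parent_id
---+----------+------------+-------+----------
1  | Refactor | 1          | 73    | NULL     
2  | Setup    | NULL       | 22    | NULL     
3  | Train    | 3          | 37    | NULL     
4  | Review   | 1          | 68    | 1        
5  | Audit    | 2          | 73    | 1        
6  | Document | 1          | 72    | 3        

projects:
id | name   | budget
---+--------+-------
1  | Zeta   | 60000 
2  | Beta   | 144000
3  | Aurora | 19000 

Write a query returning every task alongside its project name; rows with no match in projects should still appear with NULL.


LEFT JOIN keeps every row from tasks (the left table); where project_id has no match in projects, the project columns become NULL. Walk through each task:
  - task 1 (Refactor): project_id=1 -> matches Zeta
  - task 2 (Setup): project_id=NULL, no match -> kept with NULL
  - task 3 (Train): project_id=3 -> matches Aurora
  - task 4 (Review): project_id=1 -> matches Zeta
  - task 5 (Audit): project_id=2 -> matches Beta
  - task 6 (Document): project_id=1 -> matches Zeta
All 6 rows appear; 1 has NULL project.

SQL:
SELECT a.name, b.name AS project
FROM tasks a
LEFT JOIN projects b ON a.project_id = b.id

Result:
name     | project
---------+--------
Refactor | Zeta   
Setup    | NULL   
Train    | Aurora 
Review   | Zeta   
Audit    | Beta   
Document | Zeta   


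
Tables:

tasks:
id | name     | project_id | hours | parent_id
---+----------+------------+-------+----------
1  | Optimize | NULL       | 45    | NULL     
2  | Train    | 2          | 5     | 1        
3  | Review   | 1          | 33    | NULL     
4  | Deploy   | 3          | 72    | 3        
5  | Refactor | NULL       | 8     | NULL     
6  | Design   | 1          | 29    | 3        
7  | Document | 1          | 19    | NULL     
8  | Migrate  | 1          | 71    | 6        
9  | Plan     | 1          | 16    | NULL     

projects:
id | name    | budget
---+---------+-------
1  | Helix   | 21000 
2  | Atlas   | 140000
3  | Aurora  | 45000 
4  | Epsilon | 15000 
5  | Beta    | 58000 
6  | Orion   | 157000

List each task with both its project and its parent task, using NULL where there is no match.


Two LEFT JOINs from the same base table tasks: one to projects via project_id, one to tasks itself via parent_id. Both are LEFT so every task is preserved.
Match against projects:
  - task 1 (Optimize): project_id=NULL, no match -> kept with NULL
  - task 2 (Train): project_id=2 -> matches Atlas
  - task 3 (Review): project_id=1 -> matches Helix
  - task 4 (Deploy): project_id=3 -> matches Aurora
  - task 5 (Refactor): project_id=NULL, no match -> kept with NULL
  - task 6 (Design): project_id=1 -> matches Helix
  - task 7 (Document): project_id=1 -> matches Helix
  - task 8 (Migrate): project_id=1 -> matches Helix
  - task 9 (Plan): project_id=1 -> matches Helix
Match against tasks (self):
  - task 1 (Optimize): parent_id=NULL -> NULL
  - task 2 (Train): parent_id=1 -> Optimize
  - task 3 (Review): parent_id=NULL -> NULL
  - task 4 (Deploy): parent_id=3 -> Review
  - task 5 (Refactor): parent_id=NULL -> NULL
  - task 6 (Design): parent_id=3 -> Review
  - task 7 (Document): parent_id=NULL -> NULL
  - task 8 (Migrate): parent_id=6 -> Design
  - task 9 (Plan): parent_id=NULL -> NULL

SQL:
SELECT a.name, b.name AS project, c.name AS parent
FROM tasks a
LEFT JOIN projects b ON a.project_id = b.id
LEFT JOIN tasks c ON a.parent_id = c.id

Result:
name     | project | parent  
---------+---------+---------
Optimize | NULL    | NULL    
Train    | Atlas   | Optimize
Review   | Helix   | NULL    
Deploy   | Aurora  | Review  
Refactor | NULL    | NULL    
Design   | Helix   | Review  
Document | Helix   | NULL    
Migrate  | Helix   | Design  
Plan     | Helix   | NULL    


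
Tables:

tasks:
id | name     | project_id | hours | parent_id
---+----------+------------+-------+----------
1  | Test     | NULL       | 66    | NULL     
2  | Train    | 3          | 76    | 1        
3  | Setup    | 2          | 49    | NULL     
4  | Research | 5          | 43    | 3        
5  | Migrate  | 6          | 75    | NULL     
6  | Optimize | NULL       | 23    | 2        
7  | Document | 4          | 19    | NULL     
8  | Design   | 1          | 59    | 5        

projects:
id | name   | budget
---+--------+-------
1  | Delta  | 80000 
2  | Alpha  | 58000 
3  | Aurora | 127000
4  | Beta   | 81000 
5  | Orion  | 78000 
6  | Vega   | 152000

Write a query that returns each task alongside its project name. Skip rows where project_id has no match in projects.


INNER JOIN keeps only tasks rows whose project_id matches an id in projects. Walk through each task:
  - task 1 (Test): project_id=NULL, no match -> dropped
  - task 2 (Train): project_id=3 -> matches Aurora
  - task 3 (Setup): project_id=2 -> matches Alpha
  - task 4 (Research): project_id=5 -> matches Orion
  - task 5 (Migrate): project_id=6 -> matches Vega
  - task 6 (Optimize): project_id=NULL, no match -> dropped
  - task 7 (Document): project_id=4 -> matches Beta
  - task 8 (Design): project_id=1 -> matches Delta
So 2 of 8 rows are dropped.

SQL:
SELECT a.name, b.name AS project
FROM tasks a
INNER JOIN projects b ON a.project_id = b.id

Result:
name     | project
---------+--------
Train    | Aurora 
Setup    | Alpha  
Research | Orion  
Migrate  | Vega   
Document | Beta   
Design   | Delta  


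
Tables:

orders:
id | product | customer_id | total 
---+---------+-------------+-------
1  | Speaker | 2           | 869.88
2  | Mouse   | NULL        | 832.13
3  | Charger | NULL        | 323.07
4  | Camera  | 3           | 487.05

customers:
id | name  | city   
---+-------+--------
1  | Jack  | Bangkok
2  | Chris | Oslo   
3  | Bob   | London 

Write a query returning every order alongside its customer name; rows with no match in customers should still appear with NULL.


LEFT JOIN keeps every row from orders (the left table); where customer_id has no match in customers, the customer columns become NULL. Walk through each order:
  - order 1 (Speaker): customer_id=2 -> matches Chris
  - order 2 (Mouse): customer_id=NULL, no match -> kept with NULL
  - order 3 (Charger): customer_id=NULL, no match -> kept with NULL
  - order 4 (Camera): customer_id=3 -> matches Bob
All 4 rows appear; 2 have NULL customer.

SQL:
SELECT a.product, b.name AS customer
FROM orders a
LEFT JOIN customers b ON a.customer_id = b.id

Result:
product | customer
--------+---------
Speaker | Chris   
Mouse   | NULL    
Charger | NULL    
Camera  | Bob     


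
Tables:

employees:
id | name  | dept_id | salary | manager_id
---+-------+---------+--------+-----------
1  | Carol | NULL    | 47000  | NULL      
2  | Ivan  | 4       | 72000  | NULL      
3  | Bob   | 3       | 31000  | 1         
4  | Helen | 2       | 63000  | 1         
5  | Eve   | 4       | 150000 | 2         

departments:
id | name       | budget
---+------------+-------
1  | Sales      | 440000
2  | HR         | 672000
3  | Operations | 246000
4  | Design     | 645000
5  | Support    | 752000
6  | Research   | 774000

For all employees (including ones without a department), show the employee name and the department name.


LEFT JOIN keeps every row from employees (the left table); where dept_id has no match in departments, the department columns become NULL. Walk through each employee:
  - employee 1 (Carol): dept_id=NULL, no match -> kept with NULL
  - employee 2 (Ivan): dept_id=4 -> matches Design
  - employee 3 (Bob): dept_id=3 -> matches Operations
  - employee 4 (Helen): dept_id=2 -> matches HR
  - employee 5 (Eve): dept_id=4 -> matches Design
All 5 rows appear; 1 has NULL department.

SQL:
SELECT a.name, b.name AS department
FROM employees a
LEFT JOIN departments b ON a.dept_id = b.id

Result:
name  | department
------+-----------
Carol | NULL      
Ivan  | Design    
Bob   | Operations
Helen | HR        
Eve   | Design    


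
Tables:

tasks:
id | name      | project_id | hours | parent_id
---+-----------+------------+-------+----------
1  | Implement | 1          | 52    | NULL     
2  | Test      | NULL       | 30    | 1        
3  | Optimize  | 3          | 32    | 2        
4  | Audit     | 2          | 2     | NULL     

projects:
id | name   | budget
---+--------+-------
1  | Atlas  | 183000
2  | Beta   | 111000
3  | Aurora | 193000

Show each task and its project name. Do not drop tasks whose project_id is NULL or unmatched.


LEFT JOIN keeps every row from tasks (the left table); where project_id has no match in projects, the project columns become NULL. Walk through each task:
  - task 1 (Implement): project_id=1 -> matches Atlas
  - task 2 (Test): project_id=NULL, no match -> kept with NULL
  - task 3 (Optimize): project_id=3 -> matches Aurora
  - task 4 (Audit): project_id=2 -> matches Beta
All 4 rows appear; 1 has NULL project.

SQL:
SELECT a.name, b.name AS project
FROM tasks a
LEFT JOIN projects b ON a.project_id = b.id

Result:
name      | project
----------+--------
Implement | Atlas  
Test      | NULL   
Optimize  | Aurora 
Audit     | Beta   


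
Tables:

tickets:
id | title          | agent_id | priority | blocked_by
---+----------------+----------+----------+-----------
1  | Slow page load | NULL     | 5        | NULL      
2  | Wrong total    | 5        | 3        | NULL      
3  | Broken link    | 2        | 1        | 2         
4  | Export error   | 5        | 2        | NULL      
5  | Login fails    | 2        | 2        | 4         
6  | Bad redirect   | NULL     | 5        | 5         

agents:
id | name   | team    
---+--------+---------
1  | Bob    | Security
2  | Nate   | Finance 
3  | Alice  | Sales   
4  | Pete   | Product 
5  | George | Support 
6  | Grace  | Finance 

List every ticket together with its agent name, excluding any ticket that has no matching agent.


INNER JOIN keeps only tickets rows whose agent_id matches an id in agents. Walk through each ticket:
  - ticket 1 (Slow page load): agent_id=NULL, no match -> dropped
  - ticket 2 (Wrong total): agent_id=5 -> matches George
  - ticket 3 (Broken link): agent_id=2 -> matches Nate
  - ticket 4 (Export error): agent_id=5 -> matches George
  - ticket 5 (Login fails): agent_id=2 -> matches Nate
  - ticket 6 (Bad redirect): agent_id=NULL, no match -> dropped
So 2 of 6 rows are dropped.

SQL:
SELECT a.title, b.name AS agent
FROM tickets a
INNER JOIN agents b ON a.agent_id = b.id

Result:
title        | agent 
-------------+-------
Wrong total  | George
Broken link  | Nate  
Export error | George
Login fails  | Nate  


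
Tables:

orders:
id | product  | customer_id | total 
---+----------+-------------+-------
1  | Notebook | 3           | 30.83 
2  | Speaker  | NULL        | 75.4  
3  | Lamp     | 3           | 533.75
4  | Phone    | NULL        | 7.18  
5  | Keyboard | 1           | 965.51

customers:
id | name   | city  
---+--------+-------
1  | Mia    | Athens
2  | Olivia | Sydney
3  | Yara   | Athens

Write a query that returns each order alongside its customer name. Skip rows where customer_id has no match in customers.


INNER JOIN keeps only orders rows whose customer_id matches an id in customers. Walk through each order:
  - order 1 (Notebook): customer_id=3 -> matches Yara
  - order 2 (Speaker): customer_id=NULL, no match -> dropped
  - order 3 (Lamp): customer_id=3 -> matches Yara
  - order 4 (Phone): customer_id=NULL, no match -> dropped
  - order 5 (Keyboard): customer_id=1 -> matches Mia
So 2 of 5 rows are dropped.

SQL:
SELECT a.product, b.name AS customer
FROM orders a
INNER JOIN customers b ON a.customer_id = b.id

Result:
product  | customer
---------+---------
Notebook | Yara    
Lamp     | Yara    
Keyboard | Mia     


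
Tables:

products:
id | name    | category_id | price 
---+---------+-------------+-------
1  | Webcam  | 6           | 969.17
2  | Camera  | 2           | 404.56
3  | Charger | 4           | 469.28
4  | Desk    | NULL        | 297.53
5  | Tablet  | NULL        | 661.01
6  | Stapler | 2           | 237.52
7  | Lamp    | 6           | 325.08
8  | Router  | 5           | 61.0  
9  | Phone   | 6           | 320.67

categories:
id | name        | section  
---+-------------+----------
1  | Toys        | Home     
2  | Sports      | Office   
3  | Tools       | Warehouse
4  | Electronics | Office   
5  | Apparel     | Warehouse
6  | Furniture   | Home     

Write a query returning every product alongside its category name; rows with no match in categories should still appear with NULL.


LEFT JOIN keeps every row from products (the left table); where category_id has no match in categories, the category columns become NULL. Walk through each product:
  - product 1 (Webcam): category_id=6 -> matches Furniture
  - product 2 (Camera): category_id=2 -> matches Sports
  - product 3 (Charger): category_id=4 -> matches Electronics
  - product 4 (Desk): category_id=NULL, no match -> kept with NULL
  - product 5 (Tablet): category_id=NULL, no match -> kept with NULL
  - product 6 (Stapler): category_id=2 -> matches Sports
  - product 7 (Lamp): category_id=6 -> matches Furniture
  - product 8 (Router): category_id=5 -> matches Apparel
  - product 9 (Phone): category_id=6 -> matches Furniture
All 9 rows appear; 2 have NULL category.

SQL:
SELECT a.name, b.name AS category
FROM products a
LEFT JOIN categories b ON a.category_id = b.id

Result:
name    | category   
--------+------------
Webcam  | Furniture  
Camera  | Sports     
Charger | Electronics
Desk    | NULL       
Tablet  | NULL       
Stapler | Sports     
Lamp    | Furniture  
Router  | Apparel    
Phone   | Furniture  


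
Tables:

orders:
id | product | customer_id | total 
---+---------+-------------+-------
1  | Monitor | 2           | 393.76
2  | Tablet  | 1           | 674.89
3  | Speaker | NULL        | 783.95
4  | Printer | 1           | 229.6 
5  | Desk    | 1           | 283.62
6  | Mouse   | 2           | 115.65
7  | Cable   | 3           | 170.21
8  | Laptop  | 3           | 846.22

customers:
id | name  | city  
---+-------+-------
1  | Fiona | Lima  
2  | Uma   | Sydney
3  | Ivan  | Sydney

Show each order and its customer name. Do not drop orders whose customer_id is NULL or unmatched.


LEFT JOIN keeps every row from orders (the left table); where customer_id has no match in customers, the customer columns become NULL. Walk through each order:
  - order 1 (Monitor): customer_id=2 -> matches Uma
  - order 2 (Tablet): customer_id=1 -> matches Fiona
  - order 3 (Speaker): customer_id=NULL, no match -> kept with NULL
  - order 4 (Printer): customer_id=1 -> matches Fiona
  - order 5 (Desk): customer_id=1 -> matches Fiona
  - order 6 (Mouse): customer_id=2 -> matches Uma
  - order 7 (Cable): customer_id=3 -> matches Ivan
  - order 8 (Laptop): customer_id=3 -> matches Ivan
All 8 rows appear; 1 has NULL customer.

SQL:
SELECT a.product, b.name AS customer
FROM orders a
LEFT JOIN customers b ON a.customer_id = b.id

Result:
product | customer
--------+---------
Monitor | Uma     
Tablet  | Fiona   
Speaker | NULL    
Printer | Fiona   
Desk    | Fiona   
Mouse   | Uma     
Cable   | Ivan    
Laptop  | Ivan    


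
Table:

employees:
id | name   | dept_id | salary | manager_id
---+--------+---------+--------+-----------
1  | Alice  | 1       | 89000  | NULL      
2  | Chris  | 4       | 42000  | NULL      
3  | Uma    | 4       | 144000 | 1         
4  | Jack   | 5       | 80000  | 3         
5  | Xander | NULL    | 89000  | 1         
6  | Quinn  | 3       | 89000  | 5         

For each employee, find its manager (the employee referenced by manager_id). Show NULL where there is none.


This is a self-join: employees is joined to a second copy of itself, matching each row's manager_id to another row's id. Use LEFT JOIN so rows with manager_id=NULL are kept.
  - employee 1 (Alice): manager_id=NULL -> NULL
  - employee 2 (Chris): manager_id=NULL -> NULL
  - employee 3 (Uma): manager_id=1 -> Alice
  - employee 4 (Jack): manager_id=3 -> Uma
  - employee 5 (Xander): manager_id=1 -> Alice
  - employee 6 (Quinn): manager_id=5 -> Xander

SQL:
SELECT a.name AS item, b.name AS manager
FROM employees a
LEFT JOIN employees b ON a.manager_id = b.id

Result:
item   | manager
-------+--------
Alice  | NULL   
Chris  | NULL   
Uma    | Alice  
Jack   | Uma    
Xander | Alice  
Quinn  | Xander 


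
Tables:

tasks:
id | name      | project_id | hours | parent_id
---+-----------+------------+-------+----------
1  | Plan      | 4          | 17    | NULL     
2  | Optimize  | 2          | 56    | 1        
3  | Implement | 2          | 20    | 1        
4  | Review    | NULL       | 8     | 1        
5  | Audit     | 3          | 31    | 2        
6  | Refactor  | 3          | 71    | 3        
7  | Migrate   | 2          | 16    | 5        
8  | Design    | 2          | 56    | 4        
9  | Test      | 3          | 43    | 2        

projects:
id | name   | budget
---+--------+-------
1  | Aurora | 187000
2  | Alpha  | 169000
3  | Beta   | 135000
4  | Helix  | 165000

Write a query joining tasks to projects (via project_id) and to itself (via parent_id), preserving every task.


Two LEFT JOINs from the same base table tasks: one to projects via project_id, one to tasks itself via parent_id. Both are LEFT so every task is preserved.
Match against projects:
  - task 1 (Plan): project_id=4 -> matches Helix
  - task 2 (Optimize): project_id=2 -> matches Alpha
  - task 3 (Implement): project_id=2 -> matches Alpha
  - task 4 (Review): project_id=NULL, no match -> kept with NULL
  - task 5 (Audit): project_id=3 -> matches Beta
  - task 6 (Refactor): project_id=3 -> matches Beta
  - task 7 (Migrate): project_id=2 -> matches Alpha
  - task 8 (Design): project_id=2 -> matches Alpha
  - task 9 (Test): project_id=3 -> matches Beta
Match against tasks (self):
  - task 1 (Plan): parent_id=NULL -> NULL
  - task 2 (Optimize): parent_id=1 -> Plan
  - task 3 (Implement): parent_id=1 -> Plan
  - task 4 (Review): parent_id=1 -> Plan
  - task 5 (Audit): parent_id=2 -> Optimize
  - task 6 (Refactor): parent_id=3 -> Implement
  - task 7 (Migrate): parent_id=5 -> Audit
  - task 8 (Design): parent_id=4 -> Review
  - task 9 (Test): parent_id=2 -> Optimize

SQL:
SELECT a.name, b.name AS project, c.name AS parent
FROM tasks a
LEFT JOIN projects b ON a.project_id = b.id
LEFT JOIN tasks c ON a.parent_id = c.id

Result:
name      | project | parent   
----------+---------+----------
Plan      | Helix   | NULL     
Optimize  | Alpha   | Plan     
Implement | Alpha   | Plan     
Review    | NULL    | Plan     
Audit     | Beta    | Optimize 
Refactor  | Beta    | Implement
Migrate   | Alpha   | Audit    
Design    | Alpha   | Review   
Test      | Beta    | Optimize 
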